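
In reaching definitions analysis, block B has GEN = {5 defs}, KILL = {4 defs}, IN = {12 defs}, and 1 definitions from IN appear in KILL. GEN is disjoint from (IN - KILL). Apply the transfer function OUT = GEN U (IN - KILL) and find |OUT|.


IN - KILL: 12 - 1 = 11 surviving definitions
OUT = GEN + surviving = 5 + 11 = 16

16


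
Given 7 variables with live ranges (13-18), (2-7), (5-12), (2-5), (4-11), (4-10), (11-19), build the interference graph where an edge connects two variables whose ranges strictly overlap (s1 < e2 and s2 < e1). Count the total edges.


Check all pairs for overlapping intervals.
Two intervals (s1,e1) and (s2,e2) overlap if s1 < e2 and s2 < e1.
v0 (13-18) vs v1..v6: overlaps v6 -> 1
v1 (2-7) vs v2..v6: overlaps v2, v3, v4, v5 -> 4
v2 (5-12) vs v3..v6: overlaps v4, v5, v6 -> 3
v3 (2-5) vs v4..v6: overlaps v4, v5 -> 2
v4 (4-11) vs v5..v6: overlaps v5 -> 1
v5 (4-10) vs v6: overlaps none -> 0
Total overlapping pairs = 1 + 4 + 3 + 2 + 1 + 0 = 11

11


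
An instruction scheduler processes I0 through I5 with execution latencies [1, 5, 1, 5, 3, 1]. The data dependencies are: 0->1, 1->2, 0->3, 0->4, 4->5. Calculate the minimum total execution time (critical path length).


Compute longest path through dependency graph: dist(Ik) = max over predecessors of dist + latency(Ik).
dist(I0) = latency 1 = 1
dist(I1) = dist(I0) + 5 = 1 + 5 = 6
dist(I2) = dist(I1) + 1 = 6 + 1 = 7
dist(I3) = dist(I0) + 5 = 1 + 5 = 6
dist(I4) = dist(I0) + 3 = 1 + 3 = 4
dist(I5) = dist(I4) + 1 = 4 + 1 = 5
Critical path = max dist = 7

7


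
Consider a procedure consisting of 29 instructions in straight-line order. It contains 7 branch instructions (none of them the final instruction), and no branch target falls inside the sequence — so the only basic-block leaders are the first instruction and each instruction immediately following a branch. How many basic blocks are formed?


With no in-sequence branch targets, the leaders are the first instruction plus the instruction after each branch.
Number of basic blocks = branches + 1
= 7 + 1 = 8

8


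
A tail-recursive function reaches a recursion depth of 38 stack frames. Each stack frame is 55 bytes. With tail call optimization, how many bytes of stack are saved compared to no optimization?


Without TCO: 38 * 55 = 2090 bytes
With TCO: reuse 1 frame = 55 bytes
Savings = 2090 - 55 = 2035

2035


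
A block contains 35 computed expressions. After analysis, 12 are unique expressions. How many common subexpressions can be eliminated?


CSE count = total expressions - unique expressions
= 35 - 12 = 23

23


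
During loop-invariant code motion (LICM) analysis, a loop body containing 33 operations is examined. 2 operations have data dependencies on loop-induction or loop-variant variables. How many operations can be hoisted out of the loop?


Invariant candidates = total - loop-dependent
= 33 - 2 = 31

31


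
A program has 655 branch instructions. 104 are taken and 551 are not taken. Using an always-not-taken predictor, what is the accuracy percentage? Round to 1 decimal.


Predictor: always-not-taken
Correct predictions = 551
Accuracy = 551 / 655 * 100 = 84.1%

84.1


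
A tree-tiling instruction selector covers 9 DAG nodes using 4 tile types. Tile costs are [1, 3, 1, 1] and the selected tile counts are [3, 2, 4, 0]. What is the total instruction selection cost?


Total cost = sum(count_i * cost_i)
= 3*1 + 2*3 + 4*1 + 0*1
= 13

13


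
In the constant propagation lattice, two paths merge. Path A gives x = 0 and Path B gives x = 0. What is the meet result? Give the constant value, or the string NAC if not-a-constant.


Meet operation: if both paths give the same constant, result is that constant; if they differ, result is NAC (not-a-constant).
Path A: 0, Path B: 0 -> equal
Result: constant -> 0

0


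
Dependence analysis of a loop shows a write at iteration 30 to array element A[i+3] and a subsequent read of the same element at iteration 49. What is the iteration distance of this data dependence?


Distance = read iteration - write iteration
= 49 - 30 = 19

19


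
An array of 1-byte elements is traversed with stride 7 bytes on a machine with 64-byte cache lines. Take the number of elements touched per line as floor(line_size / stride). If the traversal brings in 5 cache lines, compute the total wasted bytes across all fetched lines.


Elements per line = floor(64 / 7) = 9
Bytes used per line = 9 * 1 = 9
Wasted per line = 64 - 9 = 55
Total wasted = 55 * 5 = 275

275


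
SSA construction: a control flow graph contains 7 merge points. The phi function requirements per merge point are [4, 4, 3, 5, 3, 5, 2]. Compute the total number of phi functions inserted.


Total phi functions = sum of phi functions at each join node
= 4 + 4 + 3 + 5 + 3 + 5 + 2 = 26

26


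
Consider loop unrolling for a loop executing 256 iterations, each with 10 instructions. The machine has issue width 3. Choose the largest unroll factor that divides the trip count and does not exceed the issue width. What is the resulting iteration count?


Largest divisor of 256 <= 3 is 2
New iterations = 256 / 2 = 128

128


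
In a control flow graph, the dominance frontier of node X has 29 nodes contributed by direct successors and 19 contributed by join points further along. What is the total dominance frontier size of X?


DF(X) = direct successor contributions + join point contributions
= 29 + 19 = 48

48


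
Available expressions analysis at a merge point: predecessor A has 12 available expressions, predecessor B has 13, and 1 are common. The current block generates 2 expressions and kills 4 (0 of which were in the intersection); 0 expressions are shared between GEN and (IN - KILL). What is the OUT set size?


IN = intersection of predecessors = 1
IN - KILL = 1 - 0 = 1
|OUT| = |GEN| + |IN - KILL| - |GEN ∩ (IN - KILL)| = 2 + 1 - 0 = 3

3


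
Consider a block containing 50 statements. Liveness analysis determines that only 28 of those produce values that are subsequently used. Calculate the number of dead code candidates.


Dead code = total statements - live definitions
= 50 - 28 = 22

22


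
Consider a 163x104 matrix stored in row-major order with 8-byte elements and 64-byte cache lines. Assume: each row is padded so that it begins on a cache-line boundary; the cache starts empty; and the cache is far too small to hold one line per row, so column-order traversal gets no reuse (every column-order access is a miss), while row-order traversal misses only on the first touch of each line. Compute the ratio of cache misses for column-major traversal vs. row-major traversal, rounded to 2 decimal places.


Each row occupies 104 * 8 = 832 bytes and starts on a line boundary, so it spans ceil(832 / 64) = 13 cache lines.
Row-major traversal misses (one per line touched): 163 * ceil(104 * 8 / 64) = 2119
Column-major traversal misses (no reuse, every access misses): 163 * 104 = 16952
Ratio = 16952 / 2119 = 8.0

8.0


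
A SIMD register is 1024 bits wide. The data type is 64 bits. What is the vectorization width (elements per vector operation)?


Width = SIMD bits / data type bits
= 1024 / 64 = 16

16


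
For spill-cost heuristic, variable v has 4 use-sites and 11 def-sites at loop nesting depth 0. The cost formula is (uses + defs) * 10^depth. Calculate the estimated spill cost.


uses + defs = 4 + 11 = 15
10^0 = 1
Spill cost = 15 * 1 = 15

15


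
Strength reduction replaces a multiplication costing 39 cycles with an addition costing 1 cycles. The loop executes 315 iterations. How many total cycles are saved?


Per-iteration saving = 39 - 1 = 38
Total saved = 315 * 38 = 11970

11970


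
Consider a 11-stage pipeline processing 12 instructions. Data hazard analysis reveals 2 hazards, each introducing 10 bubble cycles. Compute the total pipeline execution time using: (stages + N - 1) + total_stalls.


Base cycles = 11 + 12 - 1 = 22
Total stalls = 2 * 10 = 20
Total = 22 + 20 = 42

42


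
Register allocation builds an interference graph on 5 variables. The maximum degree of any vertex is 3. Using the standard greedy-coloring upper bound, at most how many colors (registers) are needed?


Greedy coloring never needs more than (max_degree + 1) colors: when coloring a vertex, at most max_degree neighbors are already colored.
Upper bound = 3 + 1 = 4

4


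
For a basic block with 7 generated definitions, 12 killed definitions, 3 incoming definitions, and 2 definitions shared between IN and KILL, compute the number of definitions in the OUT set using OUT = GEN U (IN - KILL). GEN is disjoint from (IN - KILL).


IN - KILL: 3 - 2 = 1 surviving definitions
OUT = GEN + surviving = 7 + 1 = 8

8


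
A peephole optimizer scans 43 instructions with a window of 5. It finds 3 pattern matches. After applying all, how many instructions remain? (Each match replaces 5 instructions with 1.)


Each match removes 4 instructions.
Total removed = 3 * 4 = 12
Remaining = 43 - 12 = 31

31


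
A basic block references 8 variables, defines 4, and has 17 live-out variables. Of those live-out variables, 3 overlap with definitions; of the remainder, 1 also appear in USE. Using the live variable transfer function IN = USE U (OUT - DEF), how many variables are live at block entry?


OUT - DEF: 17 - 3 = 14
|IN| = |USE| + |OUT - DEF| - |USE ∩ (OUT - DEF)| = 8 + 14 - 1 = 21

21


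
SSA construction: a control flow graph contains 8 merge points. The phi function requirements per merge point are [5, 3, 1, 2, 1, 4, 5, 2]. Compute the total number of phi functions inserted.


Total phi functions = sum of phi functions at each join node
= 5 + 3 + 1 + 2 + 1 + 4 + 5 + 2 = 23

23


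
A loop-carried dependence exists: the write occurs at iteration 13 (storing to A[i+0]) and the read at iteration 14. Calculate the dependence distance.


Distance = read iteration - write iteration
= 14 - 13 = 1

1


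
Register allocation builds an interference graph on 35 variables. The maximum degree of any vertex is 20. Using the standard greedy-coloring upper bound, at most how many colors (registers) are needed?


Greedy coloring never needs more than (max_degree + 1) colors: when coloring a vertex, at most max_degree neighbors are already colored.
Upper bound = 20 + 1 = 21

21


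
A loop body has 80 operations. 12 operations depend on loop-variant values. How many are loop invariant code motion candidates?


Invariant candidates = total - loop-dependent
= 80 - 12 = 68

68


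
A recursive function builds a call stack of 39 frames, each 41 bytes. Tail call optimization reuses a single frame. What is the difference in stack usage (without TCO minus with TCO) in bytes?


Without TCO: 39 * 41 = 1599 bytes
With TCO: reuse 1 frame = 41 bytes
Savings = 1599 - 41 = 1558

1558


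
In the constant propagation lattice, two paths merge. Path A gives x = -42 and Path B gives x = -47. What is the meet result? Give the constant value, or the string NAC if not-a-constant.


Meet operation: if both paths give the same constant, result is that constant; if they differ, result is NAC (not-a-constant).
Path A: -42, Path B: -47 -> differ
Result: not-a-constant -> NAC

NAC


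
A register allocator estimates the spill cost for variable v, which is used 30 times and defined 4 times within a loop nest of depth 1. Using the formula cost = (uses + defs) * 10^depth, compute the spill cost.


uses + defs = 30 + 4 = 34
10^1 = 10
Spill cost = 34 * 10 = 340

340


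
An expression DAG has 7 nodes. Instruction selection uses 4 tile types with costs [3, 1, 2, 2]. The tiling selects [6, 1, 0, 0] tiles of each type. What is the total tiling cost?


Total cost = sum(count_i * cost_i)
= 6*3 + 1*1 + 0*2 + 0*2
= 19

19


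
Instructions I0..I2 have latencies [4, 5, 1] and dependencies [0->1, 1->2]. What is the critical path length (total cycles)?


Compute longest path through dependency graph: dist(Ik) = max over predecessors of dist + latency(Ik).
dist(I0) = latency 4 = 4
dist(I1) = dist(I0) + 5 = 4 + 5 = 9
dist(I2) = dist(I1) + 1 = 9 + 1 = 10
Critical path = max dist = 10

10


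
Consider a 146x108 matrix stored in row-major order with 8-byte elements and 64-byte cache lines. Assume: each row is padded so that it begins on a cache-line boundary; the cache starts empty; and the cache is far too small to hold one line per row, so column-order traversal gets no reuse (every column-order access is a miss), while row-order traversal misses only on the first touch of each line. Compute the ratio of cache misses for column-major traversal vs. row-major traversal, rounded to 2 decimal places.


Each row occupies 108 * 8 = 864 bytes and starts on a line boundary, so it spans ceil(864 / 64) = 14 cache lines.
Row-major traversal misses (one per line touched): 146 * ceil(108 * 8 / 64) = 2044
Column-major traversal misses (no reuse, every access misses): 146 * 108 = 15768
Ratio = 15768 / 2044 = 7.71

7.71


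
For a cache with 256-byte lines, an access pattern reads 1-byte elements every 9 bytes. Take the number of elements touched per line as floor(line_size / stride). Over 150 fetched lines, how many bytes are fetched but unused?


Elements per line = floor(256 / 9) = 28
Bytes used per line = 28 * 1 = 28
Wasted per line = 256 - 28 = 228
Total wasted = 228 * 150 = 34200

34200


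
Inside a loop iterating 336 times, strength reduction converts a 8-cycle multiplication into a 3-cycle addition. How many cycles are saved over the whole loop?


Per-iteration saving = 8 - 3 = 5
Total saved = 336 * 5 = 1680

1680


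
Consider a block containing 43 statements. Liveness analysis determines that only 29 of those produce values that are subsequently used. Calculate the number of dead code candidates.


Dead code = total statements - live definitions
= 43 - 29 = 14

14


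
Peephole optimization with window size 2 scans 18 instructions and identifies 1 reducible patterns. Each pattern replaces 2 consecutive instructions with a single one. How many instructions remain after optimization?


Each match removes 1 instructions.
Total removed = 1 * 1 = 1
Remaining = 18 - 1 = 17

17


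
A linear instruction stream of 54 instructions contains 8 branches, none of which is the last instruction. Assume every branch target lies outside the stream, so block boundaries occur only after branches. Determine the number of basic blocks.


With no in-sequence branch targets, the leaders are the first instruction plus the instruction after each branch.
Number of basic blocks = branches + 1
= 8 + 1 = 9

9


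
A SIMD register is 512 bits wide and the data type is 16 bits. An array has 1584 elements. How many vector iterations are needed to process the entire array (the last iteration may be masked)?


Width = 512 / 16 = 32 elements per vector op
Iterations = ceil(1584 / 32) = 50

50


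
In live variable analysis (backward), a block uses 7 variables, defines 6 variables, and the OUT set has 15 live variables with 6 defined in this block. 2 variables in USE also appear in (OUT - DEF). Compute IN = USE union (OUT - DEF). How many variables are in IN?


OUT - DEF: 15 - 6 = 9
|IN| = |USE| + |OUT - DEF| - |USE ∩ (OUT - DEF)| = 7 + 9 - 2 = 14

14


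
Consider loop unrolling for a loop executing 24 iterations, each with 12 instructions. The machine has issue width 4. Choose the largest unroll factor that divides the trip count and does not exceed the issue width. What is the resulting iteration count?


Largest divisor of 24 <= 4 is 4
New iterations = 24 / 4 = 6

6


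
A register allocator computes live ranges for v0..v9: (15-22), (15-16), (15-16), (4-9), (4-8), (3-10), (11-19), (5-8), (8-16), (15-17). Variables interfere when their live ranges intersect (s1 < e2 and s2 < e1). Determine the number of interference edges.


Check all pairs for overlapping intervals.
Two intervals (s1,e1) and (s2,e2) overlap if s1 < e2 and s2 < e1.
v0 (15-22) vs v1..v9: overlaps v1, v2, v6, v8, v9 -> 5
v1 (15-16) vs v2..v9: overlaps v2, v6, v8, v9 -> 4
v2 (15-16) vs v3..v9: overlaps v6, v8, v9 -> 3
v3 (4-9) vs v4..v9: overlaps v4, v5, v7, v8 -> 4
v4 (4-8) vs v5..v9: overlaps v5, v7 -> 2
v5 (3-10) vs v6..v9: overlaps v7, v8 -> 2
v6 (11-19) vs v7..v9: overlaps v8, v9 -> 2
v7 (5-8) vs v8..v9: overlaps none -> 0
v8 (8-16) vs v9: overlaps v9 -> 1
Total overlapping pairs = 5 + 4 + 3 + 4 + 2 + 2 + 2 + 0 + 1 = 23

23


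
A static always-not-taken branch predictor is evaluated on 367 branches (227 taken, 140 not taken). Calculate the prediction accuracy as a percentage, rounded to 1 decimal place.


Predictor: always-not-taken
Correct predictions = 140
Accuracy = 140 / 367 * 100 = 38.1%

38.1


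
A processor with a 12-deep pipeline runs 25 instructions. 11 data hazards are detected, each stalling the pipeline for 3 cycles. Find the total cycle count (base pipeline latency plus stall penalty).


Base cycles = 12 + 25 - 1 = 36
Total stalls = 11 * 3 = 33
Total = 36 + 33 = 69

69


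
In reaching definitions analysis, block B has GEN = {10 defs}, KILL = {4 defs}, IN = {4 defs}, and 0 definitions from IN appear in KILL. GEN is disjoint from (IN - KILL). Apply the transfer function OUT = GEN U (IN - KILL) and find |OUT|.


IN - KILL: 4 - 0 = 4 surviving definitions
OUT = GEN + surviving = 10 + 4 = 14

14


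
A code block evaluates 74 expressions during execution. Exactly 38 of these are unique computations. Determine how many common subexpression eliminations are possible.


CSE count = total expressions - unique expressions
= 74 - 38 = 36

36


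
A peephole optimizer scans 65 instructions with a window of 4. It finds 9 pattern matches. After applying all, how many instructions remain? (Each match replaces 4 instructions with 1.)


Each match removes 3 instructions.
Total removed = 9 * 3 = 27
Remaining = 65 - 27 = 38

38


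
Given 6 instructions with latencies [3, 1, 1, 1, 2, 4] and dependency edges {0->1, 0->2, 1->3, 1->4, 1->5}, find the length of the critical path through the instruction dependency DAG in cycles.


Compute longest path through dependency graph: dist(Ik) = max over predecessors of dist + latency(Ik).
dist(I0) = latency 3 = 3
dist(I1) = dist(I0) + 1 = 3 + 1 = 4
dist(I2) = dist(I0) + 1 = 3 + 1 = 4
dist(I3) = dist(I1) + 1 = 4 + 1 = 5
dist(I4) = dist(I1) + 2 = 4 + 2 = 6
dist(I5) = dist(I1) + 4 = 4 + 4 = 8
Critical path = max dist = 8

8


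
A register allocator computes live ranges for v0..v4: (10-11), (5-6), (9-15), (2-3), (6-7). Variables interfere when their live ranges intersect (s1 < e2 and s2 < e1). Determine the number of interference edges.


Check all pairs for overlapping intervals.
Two intervals (s1,e1) and (s2,e2) overlap if s1 < e2 and s2 < e1.
v0 (10-11) vs v1..v4: overlaps v2 -> 1
v1 (5-6) vs v2..v4: overlaps none -> 0
v2 (9-15) vs v3..v4: overlaps none -> 0
v3 (2-3) vs v4: overlaps none -> 0
Total overlapping pairs = 1 + 0 + 0 + 0 = 1

1


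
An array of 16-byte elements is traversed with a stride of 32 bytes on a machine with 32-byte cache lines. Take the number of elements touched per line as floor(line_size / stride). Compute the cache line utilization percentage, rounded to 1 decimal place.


Elements per cache line = floor(32 / 32) = 1
Bytes used = 1 * 16 = 16
Utilization = 16 / 32 * 100 = 50.0%

50.0


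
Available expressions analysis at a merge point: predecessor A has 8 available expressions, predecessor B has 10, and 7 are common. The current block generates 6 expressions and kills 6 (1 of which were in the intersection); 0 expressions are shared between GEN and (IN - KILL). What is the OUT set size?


IN = intersection of predecessors = 7
IN - KILL = 7 - 1 = 6
|OUT| = |GEN| + |IN - KILL| - |GEN ∩ (IN - KILL)| = 6 + 6 - 0 = 12

12


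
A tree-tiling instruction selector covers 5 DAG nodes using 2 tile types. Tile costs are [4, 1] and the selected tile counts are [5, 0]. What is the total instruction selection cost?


Total cost = sum(count_i * cost_i)
= 5*4 + 0*1
= 20

20


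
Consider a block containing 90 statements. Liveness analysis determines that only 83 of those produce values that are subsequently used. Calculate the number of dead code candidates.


Dead code = total statements - live definitions
= 90 - 83 = 7

7


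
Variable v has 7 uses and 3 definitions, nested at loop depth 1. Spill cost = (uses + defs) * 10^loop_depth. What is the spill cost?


uses + defs = 7 + 3 = 10
10^1 = 10
Spill cost = 10 * 10 = 100

100


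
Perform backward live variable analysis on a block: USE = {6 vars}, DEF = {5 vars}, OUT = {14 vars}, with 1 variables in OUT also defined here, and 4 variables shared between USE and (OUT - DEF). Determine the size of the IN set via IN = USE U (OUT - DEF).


OUT - DEF: 14 - 1 = 13
|IN| = |USE| + |OUT - DEF| - |USE ∩ (OUT - DEF)| = 6 + 13 - 4 = 15

15


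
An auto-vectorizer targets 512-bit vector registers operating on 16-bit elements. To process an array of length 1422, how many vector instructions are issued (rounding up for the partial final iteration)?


Width = 512 / 16 = 32 elements per vector op
Iterations = ceil(1422 / 32) = 45

45


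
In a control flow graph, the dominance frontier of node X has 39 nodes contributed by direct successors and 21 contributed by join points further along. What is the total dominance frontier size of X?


DF(X) = direct successor contributions + join point contributions
= 39 + 21 = 60

60


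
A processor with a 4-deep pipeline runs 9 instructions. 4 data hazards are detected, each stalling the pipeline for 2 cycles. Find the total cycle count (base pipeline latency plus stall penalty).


Base cycles = 4 + 9 - 1 = 12
Total stalls = 4 * 2 = 8
Total = 12 + 8 = 20

20


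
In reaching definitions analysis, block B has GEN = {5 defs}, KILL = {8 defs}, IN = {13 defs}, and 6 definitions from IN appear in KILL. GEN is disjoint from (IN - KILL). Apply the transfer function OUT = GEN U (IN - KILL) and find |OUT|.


IN - KILL: 13 - 6 = 7 surviving definitions
OUT = GEN + surviving = 5 + 7 = 12

12


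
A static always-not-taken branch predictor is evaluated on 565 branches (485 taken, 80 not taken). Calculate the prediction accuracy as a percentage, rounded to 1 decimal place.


Predictor: always-not-taken
Correct predictions = 80
Accuracy = 80 / 565 * 100 = 14.2%

14.2


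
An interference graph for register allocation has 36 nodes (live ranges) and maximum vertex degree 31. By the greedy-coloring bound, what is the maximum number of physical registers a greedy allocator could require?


Greedy coloring never needs more than (max_degree + 1) colors: when coloring a vertex, at most max_degree neighbors are already colored.
Upper bound = 31 + 1 = 32

32


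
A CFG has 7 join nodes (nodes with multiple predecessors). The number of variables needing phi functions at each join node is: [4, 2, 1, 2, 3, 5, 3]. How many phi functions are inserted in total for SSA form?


Total phi functions = sum of phi functions at each join node
= 4 + 2 + 1 + 2 + 3 + 5 + 3 = 20

20


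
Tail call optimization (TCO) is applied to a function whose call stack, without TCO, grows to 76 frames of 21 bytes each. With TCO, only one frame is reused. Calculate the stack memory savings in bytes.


Without TCO: 76 * 21 = 1596 bytes
With TCO: reuse 1 frame = 21 bytes
Savings = 1596 - 21 = 1575

1575


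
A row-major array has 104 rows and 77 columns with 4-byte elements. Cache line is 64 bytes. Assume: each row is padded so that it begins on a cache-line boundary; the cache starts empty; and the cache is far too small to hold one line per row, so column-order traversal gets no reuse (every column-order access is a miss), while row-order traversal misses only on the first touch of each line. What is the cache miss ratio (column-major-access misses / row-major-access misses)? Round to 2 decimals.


Each row occupies 77 * 4 = 308 bytes and starts on a line boundary, so it spans ceil(308 / 64) = 5 cache lines.
Row-major traversal misses (one per line touched): 104 * ceil(77 * 4 / 64) = 520
Column-major traversal misses (no reuse, every access misses): 104 * 77 = 8008
Ratio = 8008 / 520 = 15.4

15.4


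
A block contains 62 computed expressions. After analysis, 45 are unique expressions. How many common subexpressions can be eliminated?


CSE count = total expressions - unique expressions
= 62 - 45 = 17

17


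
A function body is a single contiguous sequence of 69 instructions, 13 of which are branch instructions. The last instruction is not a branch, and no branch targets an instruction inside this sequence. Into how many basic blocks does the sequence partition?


With no in-sequence branch targets, the leaders are the first instruction plus the instruction after each branch.
Number of basic blocks = branches + 1
= 13 + 1 = 14

14


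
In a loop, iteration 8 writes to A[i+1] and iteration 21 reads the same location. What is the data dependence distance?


Distance = read iteration - write iteration
= 21 - 8 = 13

13


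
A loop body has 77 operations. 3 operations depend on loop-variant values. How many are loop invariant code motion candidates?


Invariant candidates = total - loop-dependent
= 77 - 3 = 74

74


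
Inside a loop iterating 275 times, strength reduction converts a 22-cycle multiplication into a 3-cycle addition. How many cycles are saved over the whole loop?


Per-iteration saving = 22 - 3 = 19
Total saved = 275 * 19 = 5225

5225


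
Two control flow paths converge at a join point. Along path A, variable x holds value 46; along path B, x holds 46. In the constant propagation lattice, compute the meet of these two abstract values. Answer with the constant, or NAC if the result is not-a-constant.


Meet operation: if both paths give the same constant, result is that constant; if they differ, result is NAC (not-a-constant).
Path A: 46, Path B: 46 -> equal
Result: constant -> 46

46


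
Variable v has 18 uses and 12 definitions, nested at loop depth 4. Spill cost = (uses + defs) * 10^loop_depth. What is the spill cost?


uses + defs = 18 + 12 = 30
10^4 = 10000
Spill cost = 30 * 10000 = 300000

300000


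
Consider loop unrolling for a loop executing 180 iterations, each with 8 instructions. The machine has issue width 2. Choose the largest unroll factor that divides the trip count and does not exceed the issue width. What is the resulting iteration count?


Largest divisor of 180 <= 2 is 2
New iterations = 180 / 2 = 90

90


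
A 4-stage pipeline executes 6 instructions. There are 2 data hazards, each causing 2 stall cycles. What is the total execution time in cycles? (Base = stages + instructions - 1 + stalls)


Base cycles = 4 + 6 - 1 = 9
Total stalls = 2 * 2 = 4
Total = 9 + 4 = 13

13


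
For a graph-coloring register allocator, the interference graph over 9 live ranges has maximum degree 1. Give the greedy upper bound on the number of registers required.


Greedy coloring never needs more than (max_degree + 1) colors: when coloring a vertex, at most max_degree neighbors are already colored.
Upper bound = 1 + 1 = 2

2


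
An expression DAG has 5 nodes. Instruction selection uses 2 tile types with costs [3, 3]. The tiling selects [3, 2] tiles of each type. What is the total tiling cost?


Total cost = sum(count_i * cost_i)
= 3*3 + 2*3
= 15

15


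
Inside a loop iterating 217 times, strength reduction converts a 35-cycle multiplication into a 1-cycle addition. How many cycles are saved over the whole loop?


Per-iteration saving = 35 - 1 = 34
Total saved = 217 * 34 = 7378

7378


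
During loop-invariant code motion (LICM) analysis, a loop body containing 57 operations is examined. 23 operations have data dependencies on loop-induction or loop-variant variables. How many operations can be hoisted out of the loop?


Invariant candidates = total - loop-dependent
= 57 - 23 = 34

34


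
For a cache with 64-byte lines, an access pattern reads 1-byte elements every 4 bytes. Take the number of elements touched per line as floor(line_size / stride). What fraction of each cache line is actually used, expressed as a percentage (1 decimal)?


Elements per cache line = floor(64 / 4) = 16
Bytes used = 16 * 1 = 16
Utilization = 16 / 64 * 100 = 25.0%

25.0


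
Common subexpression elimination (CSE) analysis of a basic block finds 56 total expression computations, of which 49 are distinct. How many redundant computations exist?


CSE count = total expressions - unique expressions
= 56 - 49 = 7

7


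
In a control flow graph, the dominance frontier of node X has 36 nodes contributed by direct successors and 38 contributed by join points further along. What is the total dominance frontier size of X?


DF(X) = direct successor contributions + join point contributions
= 36 + 38 = 74

74


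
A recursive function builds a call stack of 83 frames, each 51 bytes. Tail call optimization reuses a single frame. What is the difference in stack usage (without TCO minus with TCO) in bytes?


Without TCO: 83 * 51 = 4233 bytes
With TCO: reuse 1 frame = 51 bytes
Savings = 4233 - 51 = 4182

4182


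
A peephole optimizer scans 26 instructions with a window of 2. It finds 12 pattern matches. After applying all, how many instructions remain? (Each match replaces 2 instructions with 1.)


Each match removes 1 instructions.
Total removed = 12 * 1 = 12
Remaining = 26 - 12 = 14

14


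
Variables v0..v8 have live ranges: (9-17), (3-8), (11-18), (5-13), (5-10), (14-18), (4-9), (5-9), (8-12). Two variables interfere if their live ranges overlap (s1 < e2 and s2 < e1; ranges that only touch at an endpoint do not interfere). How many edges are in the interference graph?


Check all pairs for overlapping intervals.
Two intervals (s1,e1) and (s2,e2) overlap if s1 < e2 and s2 < e1.
v0 (9-17) vs v1..v8: overlaps v2, v3, v4, v5, v8 -> 5
v1 (3-8) vs v2..v8: overlaps v3, v4, v6, v7 -> 4
v2 (11-18) vs v3..v8: overlaps v3, v5, v8 -> 3
v3 (5-13) vs v4..v8: overlaps v4, v6, v7, v8 -> 4
v4 (5-10) vs v5..v8: overlaps v6, v7, v8 -> 3
v5 (14-18) vs v6..v8: overlaps none -> 0
v6 (4-9) vs v7..v8: overlaps v7, v8 -> 2
v7 (5-9) vs v8: overlaps v8 -> 1
Total overlapping pairs = 5 + 4 + 3 + 4 + 3 + 0 + 2 + 1 = 22

22


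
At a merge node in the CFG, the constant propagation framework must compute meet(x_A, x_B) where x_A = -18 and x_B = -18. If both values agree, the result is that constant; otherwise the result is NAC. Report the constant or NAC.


Meet operation: if both paths give the same constant, result is that constant; if they differ, result is NAC (not-a-constant).
Path A: -18, Path B: -18 -> equal
Result: constant -> -18

-18


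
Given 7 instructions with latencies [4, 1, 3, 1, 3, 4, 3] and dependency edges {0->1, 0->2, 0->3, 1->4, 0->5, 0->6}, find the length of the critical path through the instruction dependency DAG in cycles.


Compute longest path through dependency graph: dist(Ik) = max over predecessors of dist + latency(Ik).
dist(I0) = latency 4 = 4
dist(I1) = dist(I0) + 1 = 4 + 1 = 5
dist(I2) = dist(I0) + 3 = 4 + 3 = 7
dist(I3) = dist(I0) + 1 = 4 + 1 = 5
dist(I4) = dist(I1) + 3 = 5 + 3 = 8
dist(I5) = dist(I0) + 4 = 4 + 4 = 8
dist(I6) = dist(I0) + 3 = 4 + 3 = 7
Critical path = max dist = 8

8


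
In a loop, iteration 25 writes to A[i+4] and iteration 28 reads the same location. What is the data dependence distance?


Distance = read iteration - write iteration
= 28 - 25 = 3

3


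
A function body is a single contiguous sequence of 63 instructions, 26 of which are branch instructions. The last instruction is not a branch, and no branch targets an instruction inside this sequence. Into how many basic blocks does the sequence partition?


With no in-sequence branch targets, the leaders are the first instruction plus the instruction after each branch.
Number of basic blocks = branches + 1
= 26 + 1 = 27

27


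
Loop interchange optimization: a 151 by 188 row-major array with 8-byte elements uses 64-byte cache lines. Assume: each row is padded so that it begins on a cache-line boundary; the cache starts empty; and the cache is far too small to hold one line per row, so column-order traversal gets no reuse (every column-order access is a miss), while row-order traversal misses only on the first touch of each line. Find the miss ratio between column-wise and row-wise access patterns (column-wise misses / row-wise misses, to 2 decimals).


Each row occupies 188 * 8 = 1504 bytes and starts on a line boundary, so it spans ceil(1504 / 64) = 24 cache lines.
Row-major traversal misses (one per line touched): 151 * ceil(188 * 8 / 64) = 3624
Column-major traversal misses (no reuse, every access misses): 151 * 188 = 28388
Ratio = 28388 / 3624 = 7.83

7.83


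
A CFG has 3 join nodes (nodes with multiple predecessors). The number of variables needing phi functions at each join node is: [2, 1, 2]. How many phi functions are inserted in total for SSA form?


Total phi functions = sum of phi functions at each join node
= 2 + 1 + 2 = 5

5


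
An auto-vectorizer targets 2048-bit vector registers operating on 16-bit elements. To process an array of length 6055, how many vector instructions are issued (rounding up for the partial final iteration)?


Width = 2048 / 16 = 128 elements per vector op
Iterations = ceil(6055 / 128) = 48

48


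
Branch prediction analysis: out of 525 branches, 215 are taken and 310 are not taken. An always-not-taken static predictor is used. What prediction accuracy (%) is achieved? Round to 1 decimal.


Predictor: always-not-taken
Correct predictions = 310
Accuracy = 310 / 525 * 100 = 59.0%

59.0


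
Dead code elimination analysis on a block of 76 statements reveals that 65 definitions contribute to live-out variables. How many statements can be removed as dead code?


Dead code = total statements - live definitions
= 76 - 65 = 11

11


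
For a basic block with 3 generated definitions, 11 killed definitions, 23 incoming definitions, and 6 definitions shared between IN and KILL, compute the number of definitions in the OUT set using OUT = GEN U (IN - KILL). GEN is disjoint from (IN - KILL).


IN - KILL: 23 - 6 = 17 surviving definitions
OUT = GEN + surviving = 3 + 17 = 20

20


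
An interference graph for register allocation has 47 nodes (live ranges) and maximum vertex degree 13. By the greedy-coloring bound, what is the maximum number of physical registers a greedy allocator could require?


Greedy coloring never needs more than (max_degree + 1) colors: when coloring a vertex, at most max_degree neighbors are already colored.
Upper bound = 13 + 1 = 14

14


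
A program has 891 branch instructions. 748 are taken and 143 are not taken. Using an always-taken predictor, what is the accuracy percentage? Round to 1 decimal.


Predictor: always-taken
Correct predictions = 748
Accuracy = 748 / 891 * 100 = 84.0%

84.0


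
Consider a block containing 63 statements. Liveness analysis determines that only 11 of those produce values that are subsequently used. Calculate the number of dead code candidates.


Dead code = total statements - live definitions
= 63 - 11 = 52

52


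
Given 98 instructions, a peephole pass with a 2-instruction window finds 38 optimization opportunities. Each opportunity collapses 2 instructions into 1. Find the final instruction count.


Each match removes 1 instructions.
Total removed = 38 * 1 = 38
Remaining = 98 - 38 = 60

60


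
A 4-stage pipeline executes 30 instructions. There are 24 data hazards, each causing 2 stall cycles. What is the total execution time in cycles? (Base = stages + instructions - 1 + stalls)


Base cycles = 4 + 30 - 1 = 33
Total stalls = 24 * 2 = 48
Total = 33 + 48 = 81

81


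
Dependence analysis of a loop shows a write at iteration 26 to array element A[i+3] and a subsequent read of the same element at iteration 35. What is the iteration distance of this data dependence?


Distance = read iteration - write iteration
= 35 - 26 = 9

9


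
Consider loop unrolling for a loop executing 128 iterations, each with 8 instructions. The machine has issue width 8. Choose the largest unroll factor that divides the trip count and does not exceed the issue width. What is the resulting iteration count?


Largest divisor of 128 <= 8 is 8
New iterations = 128 / 8 = 16

16


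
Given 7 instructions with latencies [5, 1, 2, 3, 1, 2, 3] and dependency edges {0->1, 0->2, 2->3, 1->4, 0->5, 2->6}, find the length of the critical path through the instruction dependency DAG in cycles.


Compute longest path through dependency graph: dist(Ik) = max over predecessors of dist + latency(Ik).
dist(I0) = latency 5 = 5
dist(I1) = dist(I0) + 1 = 5 + 1 = 6
dist(I2) = dist(I0) + 2 = 5 + 2 = 7
dist(I3) = dist(I2) + 3 = 7 + 3 = 10
dist(I4) = dist(I1) + 1 = 6 + 1 = 7
dist(I5) = dist(I0) + 2 = 5 + 2 = 7
dist(I6) = dist(I2) + 3 = 7 + 3 = 10
Critical path = max dist = 10

10


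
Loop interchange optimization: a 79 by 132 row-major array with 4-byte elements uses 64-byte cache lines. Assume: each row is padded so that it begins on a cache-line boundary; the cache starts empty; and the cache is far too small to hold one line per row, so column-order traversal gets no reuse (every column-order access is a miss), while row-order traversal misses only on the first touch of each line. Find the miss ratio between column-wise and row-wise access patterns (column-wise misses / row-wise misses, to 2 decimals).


Each row occupies 132 * 4 = 528 bytes and starts on a line boundary, so it spans ceil(528 / 64) = 9 cache lines.
Row-major traversal misses (one per line touched): 79 * ceil(132 * 4 / 64) = 711
Column-major traversal misses (no reuse, every access misses): 79 * 132 = 10428
Ratio = 10428 / 711 = 14.67

14.67


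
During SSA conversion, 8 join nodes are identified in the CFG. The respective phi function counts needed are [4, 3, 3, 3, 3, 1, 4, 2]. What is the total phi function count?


Total phi functions = sum of phi functions at each join node
= 4 + 3 + 3 + 3 + 3 + 1 + 4 + 2 = 23

23


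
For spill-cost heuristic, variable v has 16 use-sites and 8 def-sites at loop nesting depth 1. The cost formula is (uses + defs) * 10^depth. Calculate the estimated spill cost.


uses + defs = 16 + 8 = 24
10^1 = 10
Spill cost = 24 * 10 = 240

240


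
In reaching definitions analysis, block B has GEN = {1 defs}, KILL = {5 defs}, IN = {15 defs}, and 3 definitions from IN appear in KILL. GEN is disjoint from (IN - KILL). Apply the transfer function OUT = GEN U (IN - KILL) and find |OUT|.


IN - KILL: 15 - 3 = 12 surviving definitions
OUT = GEN + surviving = 1 + 12 = 13

13


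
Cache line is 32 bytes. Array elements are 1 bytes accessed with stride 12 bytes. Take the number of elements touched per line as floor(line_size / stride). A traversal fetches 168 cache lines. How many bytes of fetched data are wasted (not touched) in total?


Elements per line = floor(32 / 12) = 2
Bytes used per line = 2 * 1 = 2
Wasted per line = 32 - 2 = 30
Total wasted = 30 * 168 = 5040

5040


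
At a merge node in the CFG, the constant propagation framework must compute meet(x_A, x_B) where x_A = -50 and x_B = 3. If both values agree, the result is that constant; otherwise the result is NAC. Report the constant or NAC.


Meet operation: if both paths give the same constant, result is that constant; if they differ, result is NAC (not-a-constant).
Path A: -50, Path B: 3 -> differ
Result: not-a-constant -> NAC

NAC


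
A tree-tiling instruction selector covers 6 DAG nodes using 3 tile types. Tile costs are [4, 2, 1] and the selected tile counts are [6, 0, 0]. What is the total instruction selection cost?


Total cost = sum(count_i * cost_i)
= 6*4 + 0*2 + 0*1
= 24

24


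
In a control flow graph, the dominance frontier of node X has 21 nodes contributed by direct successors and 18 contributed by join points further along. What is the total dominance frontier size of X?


DF(X) = direct successor contributions + join point contributions
= 21 + 18 = 39

39
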